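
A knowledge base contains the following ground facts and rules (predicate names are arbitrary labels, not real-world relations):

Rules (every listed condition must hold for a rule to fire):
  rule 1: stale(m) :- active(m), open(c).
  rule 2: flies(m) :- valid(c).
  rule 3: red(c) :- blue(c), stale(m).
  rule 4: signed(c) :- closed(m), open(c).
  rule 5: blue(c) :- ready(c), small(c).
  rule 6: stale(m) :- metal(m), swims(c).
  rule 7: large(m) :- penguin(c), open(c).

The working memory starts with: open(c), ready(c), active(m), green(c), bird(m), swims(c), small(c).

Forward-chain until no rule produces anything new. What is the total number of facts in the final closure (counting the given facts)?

10

Round 1 fires rule 1, rule 5, giving stale(m), blue(c).
Round 2 fires rule 3, giving red(c).
Closure: {active(m), bird(m), blue(c), green(c), open(c), ready(c), red(c), small(c), stale(m), swims(c)} — 10 facts.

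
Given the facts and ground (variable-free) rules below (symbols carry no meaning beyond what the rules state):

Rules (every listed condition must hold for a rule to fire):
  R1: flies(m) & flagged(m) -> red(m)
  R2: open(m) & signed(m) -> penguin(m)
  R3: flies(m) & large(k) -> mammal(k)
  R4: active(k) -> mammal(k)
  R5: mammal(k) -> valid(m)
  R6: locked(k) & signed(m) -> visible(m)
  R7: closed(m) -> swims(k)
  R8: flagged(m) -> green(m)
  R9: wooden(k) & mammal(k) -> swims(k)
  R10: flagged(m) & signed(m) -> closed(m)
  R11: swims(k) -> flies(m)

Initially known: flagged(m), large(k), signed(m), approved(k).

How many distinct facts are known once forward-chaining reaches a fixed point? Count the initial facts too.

11

Round 1 — R8, R10, derive green(m), closed(m).
Round 2 — R7, derive swims(k).
Round 3 — R11, derive flies(m).
Round 4 — R1, R3, derive red(m), mammal(k).
Round 5 — R5, derive valid(m).
Closure: {approved(k), closed(m), flagged(m), flies(m), green(m), large(k), mammal(k), red(m), signed(m), swims(k), valid(m)} — 11 facts.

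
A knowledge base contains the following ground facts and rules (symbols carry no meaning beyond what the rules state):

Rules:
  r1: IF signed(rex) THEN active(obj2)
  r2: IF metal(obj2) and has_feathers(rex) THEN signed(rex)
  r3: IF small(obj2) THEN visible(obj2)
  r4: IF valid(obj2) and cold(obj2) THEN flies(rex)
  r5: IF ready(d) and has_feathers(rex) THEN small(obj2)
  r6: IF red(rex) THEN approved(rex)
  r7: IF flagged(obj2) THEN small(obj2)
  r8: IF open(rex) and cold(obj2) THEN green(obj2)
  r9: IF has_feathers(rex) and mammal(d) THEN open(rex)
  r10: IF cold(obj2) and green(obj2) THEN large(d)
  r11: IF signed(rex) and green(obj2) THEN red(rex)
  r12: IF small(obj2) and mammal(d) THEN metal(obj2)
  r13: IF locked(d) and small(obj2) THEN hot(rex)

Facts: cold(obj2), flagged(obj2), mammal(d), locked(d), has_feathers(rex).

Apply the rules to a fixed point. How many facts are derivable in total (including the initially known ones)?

16

[1] r7 [IF flagged(obj2) THEN small(obj2)]; r9 [IF has_feathers(rex) and mammal(d) THEN open(rex)]. ⇒ new: small(obj2), open(rex).
[2] r3 [IF small(obj2) THEN visible(obj2)]; r8 [IF open(rex) and cold(obj2) THEN green(obj2)]; r12 [IF small(obj2) and mammal(d) THEN metal(obj2)]; r13 [IF locked(d) and small(obj2) THEN hot(rex)]. ⇒ new: visible(obj2), green(obj2), metal(obj2), hot(rex).
[3] r2 [IF metal(obj2) and has_feathers(rex) THEN signed(rex)]; r10 [IF cold(obj2) and green(obj2) THEN large(d)]. ⇒ new: signed(rex), large(d).
[4] r1 [IF signed(rex) THEN active(obj2)]; r11 [IF signed(rex) and green(obj2) THEN red(rex)]. ⇒ new: active(obj2), red(rex).
[5] r6 [IF red(rex) THEN approved(rex)]. ⇒ new: approved(rex).
Closure: {active(obj2), approved(rex), cold(obj2), flagged(obj2), green(obj2), has_feathers(rex), hot(rex), large(d), locked(d), mammal(d), metal(obj2), open(rex), red(rex), signed(rex), small(obj2), visible(obj2)} — 16 facts.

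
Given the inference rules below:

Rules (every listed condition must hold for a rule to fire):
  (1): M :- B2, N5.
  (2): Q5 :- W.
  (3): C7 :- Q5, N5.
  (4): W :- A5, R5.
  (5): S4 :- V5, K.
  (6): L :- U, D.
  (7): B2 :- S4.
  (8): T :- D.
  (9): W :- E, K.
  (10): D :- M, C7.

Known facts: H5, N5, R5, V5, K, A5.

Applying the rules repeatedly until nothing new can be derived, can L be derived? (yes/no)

no

[1] (4) [W :- A5, R5.]; (5) [S4 :- V5, K.]. ⇒ new: W, S4.
[2] (2) [Q5 :- W.]; (7) [B2 :- S4.]. ⇒ new: Q5, B2.
[3] (1) [M :- B2, N5.]; (3) [C7 :- Q5, N5.]. ⇒ new: M, C7.
[4] (10) [D :- M, C7.]. ⇒ new: D.
[5] (8) [T :- D.]. ⇒ new: T.
Fixed point reached. L is concluded only by (6); (6) needs U (never derived).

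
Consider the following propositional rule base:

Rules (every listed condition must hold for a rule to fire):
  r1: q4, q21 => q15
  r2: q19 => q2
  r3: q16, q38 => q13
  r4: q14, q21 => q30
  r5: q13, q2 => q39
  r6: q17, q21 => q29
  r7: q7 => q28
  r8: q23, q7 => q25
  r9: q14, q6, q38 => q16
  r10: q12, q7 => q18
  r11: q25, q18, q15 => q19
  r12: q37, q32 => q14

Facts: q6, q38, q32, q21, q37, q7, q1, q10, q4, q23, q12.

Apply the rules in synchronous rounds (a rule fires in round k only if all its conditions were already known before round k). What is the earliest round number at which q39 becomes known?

4

Round 1 — r1, r7, r8, r10, r12, derive q15, q28, q25, q18, q14.
Round 2 — r4, r9, r11, derive q30, q16, q19.
Round 3 — r2, r3, derive q2, q13.
Round 4 — r5, derive q39.
q39 first appears in round 4.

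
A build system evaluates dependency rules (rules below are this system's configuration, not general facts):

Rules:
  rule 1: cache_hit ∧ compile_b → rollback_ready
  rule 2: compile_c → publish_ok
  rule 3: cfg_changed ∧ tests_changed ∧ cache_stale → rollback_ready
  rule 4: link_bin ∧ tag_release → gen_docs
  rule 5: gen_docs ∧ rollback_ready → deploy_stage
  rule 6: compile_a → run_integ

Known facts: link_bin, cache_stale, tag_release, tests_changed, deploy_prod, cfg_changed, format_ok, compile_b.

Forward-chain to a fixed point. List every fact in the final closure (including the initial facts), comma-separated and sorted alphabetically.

[1] rule 3 [cfg_changed ∧ tests_changed ∧ cache_stale → rollback_ready]; rule 4 [link_bin ∧ tag_release → gen_docs]. ⇒ new: rollback_ready, gen_docs.
[2] rule 5 [gen_docs ∧ rollback_ready → deploy_stage]. ⇒ new: deploy_stage.

cache_stale, cfg_changed, compile_b, deploy_prod, deploy_stage, format_ok, gen_docs, link_bin, rollback_ready, tag_release, tests_changed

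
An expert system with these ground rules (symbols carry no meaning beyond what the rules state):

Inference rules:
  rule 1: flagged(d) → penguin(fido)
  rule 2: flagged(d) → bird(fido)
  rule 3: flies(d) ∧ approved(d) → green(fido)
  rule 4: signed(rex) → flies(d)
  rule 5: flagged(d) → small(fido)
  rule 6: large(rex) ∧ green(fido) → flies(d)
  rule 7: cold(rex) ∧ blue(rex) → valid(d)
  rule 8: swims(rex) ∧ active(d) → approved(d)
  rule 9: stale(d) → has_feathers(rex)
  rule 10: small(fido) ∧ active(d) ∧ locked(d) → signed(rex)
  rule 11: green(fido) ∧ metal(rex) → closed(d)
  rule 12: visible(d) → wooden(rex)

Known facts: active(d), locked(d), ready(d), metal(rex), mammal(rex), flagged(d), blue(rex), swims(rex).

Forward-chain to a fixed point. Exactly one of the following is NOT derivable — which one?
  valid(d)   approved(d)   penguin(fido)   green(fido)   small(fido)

Round 1 — rule 1, rule 2, rule 5, rule 8, derive penguin(fido), bird(fido), small(fido), approved(d).
Round 2 — rule 10, derive signed(rex).
Round 3 — rule 4, derive flies(d).
Round 4 — rule 3, derive green(fido).
Round 5 — rule 11, derive closed(d).
Derived: approved(d) (round 1), green(fido) (round 4), penguin(fido) (round 1), small(fido) (round 1). valid(d) never appears in any round.

valid(d)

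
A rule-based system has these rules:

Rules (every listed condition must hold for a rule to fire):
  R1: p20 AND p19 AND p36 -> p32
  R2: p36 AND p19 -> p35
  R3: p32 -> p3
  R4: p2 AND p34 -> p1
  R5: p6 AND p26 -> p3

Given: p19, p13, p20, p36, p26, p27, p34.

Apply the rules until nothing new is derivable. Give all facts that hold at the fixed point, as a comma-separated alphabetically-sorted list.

p13, p19, p20, p26, p27, p3, p32, p34, p35, p36

Round 1 — R1, R2, derive p32, p35.
Round 2 — R3, derive p3.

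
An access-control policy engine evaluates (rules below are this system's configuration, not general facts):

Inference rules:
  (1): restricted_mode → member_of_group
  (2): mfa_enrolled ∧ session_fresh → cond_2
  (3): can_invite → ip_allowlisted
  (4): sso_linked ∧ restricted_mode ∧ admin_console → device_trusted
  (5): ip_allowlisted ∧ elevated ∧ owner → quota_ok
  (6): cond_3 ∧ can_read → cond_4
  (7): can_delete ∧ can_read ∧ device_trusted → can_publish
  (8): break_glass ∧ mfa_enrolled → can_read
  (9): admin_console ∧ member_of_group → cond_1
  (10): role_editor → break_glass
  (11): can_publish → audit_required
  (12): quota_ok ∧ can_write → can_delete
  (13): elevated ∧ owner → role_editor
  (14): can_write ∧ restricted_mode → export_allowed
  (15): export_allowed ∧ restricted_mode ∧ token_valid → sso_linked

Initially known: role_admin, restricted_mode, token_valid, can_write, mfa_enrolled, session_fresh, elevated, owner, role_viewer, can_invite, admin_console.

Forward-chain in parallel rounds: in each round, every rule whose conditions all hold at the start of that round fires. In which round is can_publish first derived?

Round 1: (1) [restricted_mode → member_of_group]; (2) [mfa_enrolled ∧ session_fresh → cond_2]; (3) [can_invite → ip_allowlisted]; (13) [elevated ∧ owner → role_editor]; (14) [can_write ∧ restricted_mode → export_allowed]. Adds member_of_group, cond_2, ip_allowlisted, role_editor, export_allowed.
Round 2: (5) [ip_allowlisted ∧ elevated ∧ owner → quota_ok]; (9) [admin_console ∧ member_of_group → cond_1]; (10) [role_editor → break_glass]; (15) [export_allowed ∧ restricted_mode ∧ token_valid → sso_linked]. Adds quota_ok, cond_1, break_glass, sso_linked.
Round 3: (4) [sso_linked ∧ restricted_mode ∧ admin_console → device_trusted]; (8) [break_glass ∧ mfa_enrolled → can_read]; (12) [quota_ok ∧ can_write → can_delete]. Adds device_trusted, can_read, can_delete.
Round 4: (7) [can_delete ∧ can_read ∧ device_trusted → can_publish]. Adds can_publish.
can_publish first appears in round 4.

4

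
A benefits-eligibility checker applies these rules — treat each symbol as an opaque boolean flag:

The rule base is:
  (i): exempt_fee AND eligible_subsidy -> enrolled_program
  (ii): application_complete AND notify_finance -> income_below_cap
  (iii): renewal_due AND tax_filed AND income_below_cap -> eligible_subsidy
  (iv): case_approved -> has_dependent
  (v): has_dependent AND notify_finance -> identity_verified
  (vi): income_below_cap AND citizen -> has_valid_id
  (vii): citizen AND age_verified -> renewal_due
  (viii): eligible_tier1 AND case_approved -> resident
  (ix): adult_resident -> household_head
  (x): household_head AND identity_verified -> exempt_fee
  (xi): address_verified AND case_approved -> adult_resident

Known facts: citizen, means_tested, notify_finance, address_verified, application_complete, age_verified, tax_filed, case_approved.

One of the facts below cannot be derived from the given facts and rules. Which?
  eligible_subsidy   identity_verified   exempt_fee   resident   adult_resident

resident

Round 1: (ii) [application_complete AND notify_finance -> income_below_cap]; (iv) [case_approved -> has_dependent]; (vii) [citizen AND age_verified -> renewal_due]; (xi) [address_verified AND case_approved -> adult_resident]. Adds income_below_cap, has_dependent, renewal_due, adult_resident.
Round 2: (iii) [renewal_due AND tax_filed AND income_below_cap -> eligible_subsidy]; (v) [has_dependent AND notify_finance -> identity_verified]; (vi) [income_below_cap AND citizen -> has_valid_id]; (ix) [adult_resident -> household_head]. Adds eligible_subsidy, identity_verified, has_valid_id, household_head.
Round 3: (x) [household_head AND identity_verified -> exempt_fee]. Adds exempt_fee.
Round 4: (i) [exempt_fee AND eligible_subsidy -> enrolled_program]. Adds enrolled_program.
Derived: adult_resident (round 1), eligible_subsidy (round 2), identity_verified (round 2), exempt_fee (round 3). resident never appears in any round.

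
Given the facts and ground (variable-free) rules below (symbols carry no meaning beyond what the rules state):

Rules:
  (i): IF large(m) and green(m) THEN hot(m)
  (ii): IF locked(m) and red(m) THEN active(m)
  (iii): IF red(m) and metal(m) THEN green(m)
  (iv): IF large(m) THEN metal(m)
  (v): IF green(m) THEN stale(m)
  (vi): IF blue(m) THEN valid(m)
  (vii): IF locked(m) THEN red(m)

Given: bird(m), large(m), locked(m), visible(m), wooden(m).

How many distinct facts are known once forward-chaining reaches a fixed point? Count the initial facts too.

[1] (iv) [IF large(m) THEN metal(m)]; (vii) [IF locked(m) THEN red(m)]. ⇒ new: metal(m), red(m).
[2] (ii) [IF locked(m) and red(m) THEN active(m)]; (iii) [IF red(m) and metal(m) THEN green(m)]. ⇒ new: active(m), green(m).
[3] (i) [IF large(m) and green(m) THEN hot(m)]; (v) [IF green(m) THEN stale(m)]. ⇒ new: hot(m), stale(m).
Closure: {active(m), bird(m), green(m), hot(m), large(m), locked(m), metal(m), red(m), stale(m), visible(m), wooden(m)} — 11 facts.

11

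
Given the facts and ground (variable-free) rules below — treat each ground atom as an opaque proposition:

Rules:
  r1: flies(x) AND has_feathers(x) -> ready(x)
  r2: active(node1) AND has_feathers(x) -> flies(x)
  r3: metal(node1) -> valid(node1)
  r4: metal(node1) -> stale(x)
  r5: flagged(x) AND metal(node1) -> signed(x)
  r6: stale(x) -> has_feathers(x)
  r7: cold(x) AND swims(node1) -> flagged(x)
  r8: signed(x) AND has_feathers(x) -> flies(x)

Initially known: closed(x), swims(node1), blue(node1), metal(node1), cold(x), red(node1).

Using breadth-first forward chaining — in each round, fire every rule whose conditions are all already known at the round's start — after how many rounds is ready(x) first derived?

Round 1: r3 [metal(node1) -> valid(node1)]; r4 [metal(node1) -> stale(x)]; r7 [cold(x) AND swims(node1) -> flagged(x)]. New: valid(node1), stale(x), flagged(x).
Round 2: r5 [flagged(x) AND metal(node1) -> signed(x)]; r6 [stale(x) -> has_feathers(x)]. New: signed(x), has_feathers(x).
Round 3: r8 [signed(x) AND has_feathers(x) -> flies(x)]. New: flies(x).
Round 4: r1 [flies(x) AND has_feathers(x) -> ready(x)]. New: ready(x).
ready(x) first appears in round 4.

4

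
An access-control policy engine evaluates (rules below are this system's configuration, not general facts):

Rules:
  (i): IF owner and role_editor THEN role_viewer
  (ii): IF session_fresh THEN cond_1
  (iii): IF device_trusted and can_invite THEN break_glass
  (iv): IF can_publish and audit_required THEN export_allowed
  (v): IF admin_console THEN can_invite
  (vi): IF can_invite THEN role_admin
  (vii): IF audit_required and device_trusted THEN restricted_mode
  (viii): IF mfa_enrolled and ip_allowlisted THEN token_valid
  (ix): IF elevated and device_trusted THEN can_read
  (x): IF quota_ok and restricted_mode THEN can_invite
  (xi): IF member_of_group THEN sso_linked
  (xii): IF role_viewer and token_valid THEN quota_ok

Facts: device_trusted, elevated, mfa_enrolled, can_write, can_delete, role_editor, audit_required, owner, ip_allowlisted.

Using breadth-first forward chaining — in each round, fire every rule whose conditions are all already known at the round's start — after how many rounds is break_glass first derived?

4

Round 1: (i) [IF owner and role_editor THEN role_viewer]; (vii) [IF audit_required and device_trusted THEN restricted_mode]; (viii) [IF mfa_enrolled and ip_allowlisted THEN token_valid]; (ix) [IF elevated and device_trusted THEN can_read]. New: role_viewer, restricted_mode, token_valid, can_read.
Round 2: (xii) [IF role_viewer and token_valid THEN quota_ok]. New: quota_ok.
Round 3: (x) [IF quota_ok and restricted_mode THEN can_invite]. New: can_invite.
Round 4: (iii) [IF device_trusted and can_invite THEN break_glass]; (vi) [IF can_invite THEN role_admin]. New: break_glass, role_admin.
break_glass first appears in round 4.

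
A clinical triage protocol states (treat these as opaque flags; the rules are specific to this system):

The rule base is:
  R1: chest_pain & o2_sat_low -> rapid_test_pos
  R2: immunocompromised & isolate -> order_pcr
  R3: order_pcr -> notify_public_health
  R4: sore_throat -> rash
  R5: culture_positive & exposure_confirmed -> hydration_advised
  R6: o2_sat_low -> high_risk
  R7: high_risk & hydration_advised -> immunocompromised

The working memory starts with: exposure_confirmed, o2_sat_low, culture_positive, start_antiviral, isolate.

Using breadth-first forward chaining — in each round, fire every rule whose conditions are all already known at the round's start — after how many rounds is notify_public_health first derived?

[1] R5 [culture_positive & exposure_confirmed -> hydration_advised]; R6 [o2_sat_low -> high_risk]. ⇒ new: hydration_advised, high_risk.
[2] R7 [high_risk & hydration_advised -> immunocompromised]. ⇒ new: immunocompromised.
[3] R2 [immunocompromised & isolate -> order_pcr]. ⇒ new: order_pcr.
[4] R3 [order_pcr -> notify_public_health]. ⇒ new: notify_public_health.
notify_public_health first appears in round 4.

4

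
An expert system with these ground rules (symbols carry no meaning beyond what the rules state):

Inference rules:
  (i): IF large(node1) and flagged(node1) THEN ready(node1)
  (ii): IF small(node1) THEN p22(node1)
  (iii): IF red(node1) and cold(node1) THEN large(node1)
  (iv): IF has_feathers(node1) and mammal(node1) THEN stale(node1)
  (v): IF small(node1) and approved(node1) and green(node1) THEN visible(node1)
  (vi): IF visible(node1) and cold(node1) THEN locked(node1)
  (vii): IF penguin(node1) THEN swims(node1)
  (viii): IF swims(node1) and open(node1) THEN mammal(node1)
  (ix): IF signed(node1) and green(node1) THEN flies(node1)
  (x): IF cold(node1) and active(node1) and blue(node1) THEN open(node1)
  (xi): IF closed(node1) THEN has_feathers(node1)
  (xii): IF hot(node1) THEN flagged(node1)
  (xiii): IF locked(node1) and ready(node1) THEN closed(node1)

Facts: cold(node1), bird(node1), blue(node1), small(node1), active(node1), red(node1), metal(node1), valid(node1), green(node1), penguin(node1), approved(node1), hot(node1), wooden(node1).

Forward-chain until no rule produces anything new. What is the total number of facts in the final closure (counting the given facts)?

25

[1] (ii) [IF small(node1) THEN p22(node1)]; (iii) [IF red(node1) and cold(node1) THEN large(node1)]; (v) [IF small(node1) and approved(node1) and green(node1) THEN visible(node1)]; (vii) [IF penguin(node1) THEN swims(node1)]; (x) [IF cold(node1) and active(node1) and blue(node1) THEN open(node1)]; (xii) [IF hot(node1) THEN flagged(node1)]. ⇒ new: p22(node1), large(node1), visible(node1), swims(node1), open(node1), flagged(node1).
[2] (i) [IF large(node1) and flagged(node1) THEN ready(node1)]; (vi) [IF visible(node1) and cold(node1) THEN locked(node1)]; (viii) [IF swims(node1) and open(node1) THEN mammal(node1)]. ⇒ new: ready(node1), locked(node1), mammal(node1).
[3] (xiii) [IF locked(node1) and ready(node1) THEN closed(node1)]. ⇒ new: closed(node1).
[4] (xi) [IF closed(node1) THEN has_feathers(node1)]. ⇒ new: has_feathers(node1).
[5] (iv) [IF has_feathers(node1) and mammal(node1) THEN stale(node1)]. ⇒ new: stale(node1).
Closure: {active(node1), approved(node1), bird(node1), blue(node1), closed(node1), cold(node1), flagged(node1), green(node1), has_feathers(node1), hot(node1), large(node1), locked(node1), mammal(node1), metal(node1), open(node1), p22(node1), penguin(node1), ready(node1), red(node1), small(node1), stale(node1), swims(node1), valid(node1), visible(node1), wooden(node1)} — 25 facts.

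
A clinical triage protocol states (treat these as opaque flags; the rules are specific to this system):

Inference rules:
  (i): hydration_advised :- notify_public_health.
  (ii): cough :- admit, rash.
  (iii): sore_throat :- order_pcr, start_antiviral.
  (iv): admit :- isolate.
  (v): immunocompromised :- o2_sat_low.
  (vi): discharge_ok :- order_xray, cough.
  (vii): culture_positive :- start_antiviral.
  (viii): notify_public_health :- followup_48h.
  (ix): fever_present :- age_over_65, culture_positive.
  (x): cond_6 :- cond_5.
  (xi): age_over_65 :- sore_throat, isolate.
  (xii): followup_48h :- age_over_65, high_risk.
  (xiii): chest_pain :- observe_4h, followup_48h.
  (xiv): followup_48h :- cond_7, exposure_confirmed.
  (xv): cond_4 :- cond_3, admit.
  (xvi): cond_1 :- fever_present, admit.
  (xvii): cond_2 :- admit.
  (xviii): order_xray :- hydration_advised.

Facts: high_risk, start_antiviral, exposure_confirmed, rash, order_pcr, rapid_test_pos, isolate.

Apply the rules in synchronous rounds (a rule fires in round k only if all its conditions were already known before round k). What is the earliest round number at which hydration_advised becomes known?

5

Round 1: (iii) [sore_throat :- order_pcr, start_antiviral.]; (iv) [admit :- isolate.]; (vii) [culture_positive :- start_antiviral.]. New: sore_throat, admit, culture_positive.
Round 2: (ii) [cough :- admit, rash.]; (xi) [age_over_65 :- sore_throat, isolate.]; (xvii) [cond_2 :- admit.]. New: cough, age_over_65, cond_2.
Round 3: (ix) [fever_present :- age_over_65, culture_positive.]; (xii) [followup_48h :- age_over_65, high_risk.]. New: fever_present, followup_48h.
Round 4: (viii) [notify_public_health :- followup_48h.]; (xvi) [cond_1 :- fever_present, admit.]. New: notify_public_health, cond_1.
Round 5: (i) [hydration_advised :- notify_public_health.]. New: hydration_advised.
hydration_advised first appears in round 5.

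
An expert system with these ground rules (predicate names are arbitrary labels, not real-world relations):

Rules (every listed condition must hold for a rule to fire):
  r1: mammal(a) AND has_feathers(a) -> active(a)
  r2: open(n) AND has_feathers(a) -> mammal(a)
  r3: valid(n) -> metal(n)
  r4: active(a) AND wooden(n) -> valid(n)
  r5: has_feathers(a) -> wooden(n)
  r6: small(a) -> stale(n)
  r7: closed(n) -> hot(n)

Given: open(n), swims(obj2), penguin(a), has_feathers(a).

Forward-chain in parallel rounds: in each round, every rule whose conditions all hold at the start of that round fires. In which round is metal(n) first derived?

4

Round 1 — r2, r5, derive mammal(a), wooden(n).
Round 2 — r1, derive active(a).
Round 3 — r4, derive valid(n).
Round 4 — r3, derive metal(n).
metal(n) first appears in round 4.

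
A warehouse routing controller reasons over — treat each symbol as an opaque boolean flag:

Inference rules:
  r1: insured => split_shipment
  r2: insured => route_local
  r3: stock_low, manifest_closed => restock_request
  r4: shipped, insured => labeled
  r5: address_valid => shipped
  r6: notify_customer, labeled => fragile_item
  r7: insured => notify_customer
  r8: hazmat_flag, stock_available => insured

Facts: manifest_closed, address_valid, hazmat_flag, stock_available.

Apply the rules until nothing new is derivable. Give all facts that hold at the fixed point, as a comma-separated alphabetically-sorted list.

address_valid, fragile_item, hazmat_flag, insured, labeled, manifest_closed, notify_customer, route_local, shipped, split_shipment, stock_available

Round 1: r5 [address_valid => shipped]; r8 [hazmat_flag, stock_available => insured]. Adds shipped, insured.
Round 2: r1 [insured => split_shipment]; r2 [insured => route_local]; r4 [shipped, insured => labeled]; r7 [insured => notify_customer]. Adds split_shipment, route_local, labeled, notify_customer.
Round 3: r6 [notify_customer, labeled => fragile_item]. Adds fragile_item.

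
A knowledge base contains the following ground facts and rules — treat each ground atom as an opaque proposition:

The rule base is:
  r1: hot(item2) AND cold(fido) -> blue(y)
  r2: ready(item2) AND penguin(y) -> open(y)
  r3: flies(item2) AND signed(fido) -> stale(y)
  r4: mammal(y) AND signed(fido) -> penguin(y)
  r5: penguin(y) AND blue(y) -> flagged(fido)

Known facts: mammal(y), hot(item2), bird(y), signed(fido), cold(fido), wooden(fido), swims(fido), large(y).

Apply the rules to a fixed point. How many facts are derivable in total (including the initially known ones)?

[1] r1 [hot(item2) AND cold(fido) -> blue(y)]; r4 [mammal(y) AND signed(fido) -> penguin(y)]. ⇒ new: blue(y), penguin(y).
[2] r5 [penguin(y) AND blue(y) -> flagged(fido)]. ⇒ new: flagged(fido).
Closure: {bird(y), blue(y), cold(fido), flagged(fido), hot(item2), large(y), mammal(y), penguin(y), signed(fido), swims(fido), wooden(fido)} — 11 facts.

11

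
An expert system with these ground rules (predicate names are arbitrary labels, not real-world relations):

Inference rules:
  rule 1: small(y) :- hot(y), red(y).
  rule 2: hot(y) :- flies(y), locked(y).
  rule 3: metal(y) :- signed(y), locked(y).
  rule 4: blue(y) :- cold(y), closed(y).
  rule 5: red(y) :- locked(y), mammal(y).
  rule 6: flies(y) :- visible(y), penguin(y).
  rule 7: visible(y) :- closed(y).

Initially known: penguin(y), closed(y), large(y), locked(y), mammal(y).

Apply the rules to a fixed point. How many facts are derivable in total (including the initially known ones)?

10

Round 1 — rule 5, rule 7, derive red(y), visible(y).
Round 2 — rule 6, derive flies(y).
Round 3 — rule 2, derive hot(y).
Round 4 — rule 1, derive small(y).
Closure: {closed(y), flies(y), hot(y), large(y), locked(y), mammal(y), penguin(y), red(y), small(y), visible(y)} — 10 facts.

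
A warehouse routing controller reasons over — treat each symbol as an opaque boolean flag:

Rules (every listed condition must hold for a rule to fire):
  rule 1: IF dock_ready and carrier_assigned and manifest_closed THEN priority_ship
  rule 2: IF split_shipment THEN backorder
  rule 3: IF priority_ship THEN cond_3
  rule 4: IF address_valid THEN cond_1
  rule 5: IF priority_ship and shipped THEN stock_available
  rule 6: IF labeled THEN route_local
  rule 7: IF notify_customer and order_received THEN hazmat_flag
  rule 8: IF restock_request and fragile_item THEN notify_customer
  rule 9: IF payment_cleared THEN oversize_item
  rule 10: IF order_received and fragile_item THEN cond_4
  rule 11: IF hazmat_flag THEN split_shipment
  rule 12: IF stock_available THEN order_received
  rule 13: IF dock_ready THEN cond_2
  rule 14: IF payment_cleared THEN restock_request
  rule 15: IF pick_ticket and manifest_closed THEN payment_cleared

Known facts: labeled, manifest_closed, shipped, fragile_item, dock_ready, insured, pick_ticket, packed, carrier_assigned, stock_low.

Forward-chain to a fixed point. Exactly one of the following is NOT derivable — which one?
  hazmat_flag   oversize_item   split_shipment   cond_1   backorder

cond_1

Round 1 fires rule 1, rule 6, rule 13, rule 15, giving priority_ship, route_local, cond_2, payment_cleared.
Round 2 fires rule 3, rule 5, rule 9, rule 14, giving cond_3, stock_available, oversize_item, restock_request.
Round 3 fires rule 8, rule 12, giving notify_customer, order_received.
Round 4 fires rule 7, rule 10, giving hazmat_flag, cond_4.
Round 5 fires rule 11, giving split_shipment.
Round 6 fires rule 2, giving backorder.
Derived: hazmat_flag (round 4), oversize_item (round 2), split_shipment (round 5), backorder (round 6). cond_1 never appears in any round.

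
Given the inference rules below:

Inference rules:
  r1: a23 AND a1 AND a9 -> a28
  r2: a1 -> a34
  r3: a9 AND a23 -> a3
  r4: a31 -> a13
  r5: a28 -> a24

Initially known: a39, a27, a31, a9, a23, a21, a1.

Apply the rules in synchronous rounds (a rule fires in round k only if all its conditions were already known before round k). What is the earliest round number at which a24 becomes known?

2

Round 1: r1 [a23 AND a1 AND a9 -> a28]; r2 [a1 -> a34]; r3 [a9 AND a23 -> a3]; r4 [a31 -> a13]. Adds a28, a34, a3, a13.
Round 2: r5 [a28 -> a24]. Adds a24.
a24 first appears in round 2.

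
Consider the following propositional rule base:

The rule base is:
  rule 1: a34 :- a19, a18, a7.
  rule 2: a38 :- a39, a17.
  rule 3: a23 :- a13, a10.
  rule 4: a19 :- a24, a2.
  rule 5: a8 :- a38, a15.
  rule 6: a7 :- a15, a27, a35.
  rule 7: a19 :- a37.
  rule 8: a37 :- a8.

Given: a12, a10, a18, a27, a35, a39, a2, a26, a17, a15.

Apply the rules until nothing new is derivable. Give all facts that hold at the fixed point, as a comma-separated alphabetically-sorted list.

Round 1: rule 2 [a38 :- a39, a17.]; rule 6 [a7 :- a15, a27, a35.]. New: a38, a7.
Round 2: rule 5 [a8 :- a38, a15.]. New: a8.
Round 3: rule 8 [a37 :- a8.]. New: a37.
Round 4: rule 7 [a19 :- a37.]. New: a19.
Round 5: rule 1 [a34 :- a19, a18, a7.]. New: a34.

a10, a12, a15, a17, a18, a19, a2, a26, a27, a34, a35, a37, a38, a39, a7, a8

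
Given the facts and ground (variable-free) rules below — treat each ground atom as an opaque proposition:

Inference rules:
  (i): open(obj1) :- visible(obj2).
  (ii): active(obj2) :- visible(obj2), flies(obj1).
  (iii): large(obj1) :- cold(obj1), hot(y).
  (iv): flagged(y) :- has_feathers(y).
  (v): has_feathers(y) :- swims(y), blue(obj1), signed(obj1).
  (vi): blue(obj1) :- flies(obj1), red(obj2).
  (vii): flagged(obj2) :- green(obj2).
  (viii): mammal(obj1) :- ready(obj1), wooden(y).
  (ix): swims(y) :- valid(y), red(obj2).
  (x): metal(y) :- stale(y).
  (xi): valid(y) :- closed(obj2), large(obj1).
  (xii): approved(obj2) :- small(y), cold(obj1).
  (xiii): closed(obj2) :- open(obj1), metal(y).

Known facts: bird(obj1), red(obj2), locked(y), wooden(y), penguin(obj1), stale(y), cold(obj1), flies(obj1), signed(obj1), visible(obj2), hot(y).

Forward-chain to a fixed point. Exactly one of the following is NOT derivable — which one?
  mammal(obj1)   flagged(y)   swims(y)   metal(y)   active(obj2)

mammal(obj1)

Round 1 fires (i), (ii), (iii), (vi), (x), giving open(obj1), active(obj2), large(obj1), blue(obj1), metal(y).
Round 2 fires (xiii), giving closed(obj2).
Round 3 fires (xi), giving valid(y).
Round 4 fires (ix), giving swims(y).
Round 5 fires (v), giving has_feathers(y).
Round 6 fires (iv), giving flagged(y).
Derived: metal(y) (round 1), active(obj2) (round 1), swims(y) (round 4), flagged(y) (round 6). mammal(obj1) never appears in any round.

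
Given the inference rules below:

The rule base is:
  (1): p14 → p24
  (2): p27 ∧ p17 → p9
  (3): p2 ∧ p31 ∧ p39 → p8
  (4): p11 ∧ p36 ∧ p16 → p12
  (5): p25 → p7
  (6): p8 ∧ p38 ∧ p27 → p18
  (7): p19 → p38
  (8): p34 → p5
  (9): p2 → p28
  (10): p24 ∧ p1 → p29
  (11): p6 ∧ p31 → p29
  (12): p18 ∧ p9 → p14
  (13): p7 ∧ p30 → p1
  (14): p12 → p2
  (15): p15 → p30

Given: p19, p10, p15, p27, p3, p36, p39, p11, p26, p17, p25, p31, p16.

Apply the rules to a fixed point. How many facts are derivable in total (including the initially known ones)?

[1] (2) [p27 ∧ p17 → p9]; (4) [p11 ∧ p36 ∧ p16 → p12]; (5) [p25 → p7]; (7) [p19 → p38]; (15) [p15 → p30]. ⇒ new: p9, p12, p7, p38, p30.
[2] (13) [p7 ∧ p30 → p1]; (14) [p12 → p2]. ⇒ new: p1, p2.
[3] (3) [p2 ∧ p31 ∧ p39 → p8]; (9) [p2 → p28]. ⇒ new: p8, p28.
[4] (6) [p8 ∧ p38 ∧ p27 → p18]. ⇒ new: p18.
[5] (12) [p18 ∧ p9 → p14]. ⇒ new: p14.
[6] (1) [p14 → p24]. ⇒ new: p24.
[7] (10) [p24 ∧ p1 → p29]. ⇒ new: p29.
Closure: {p1, p10, p11, p12, p14, p15, p16, p17, p18, p19, p2, p24, p25, p26, p27, p28, p29, p3, p30, p31, p36, p38, p39, p7, p8, p9} — 26 facts.

26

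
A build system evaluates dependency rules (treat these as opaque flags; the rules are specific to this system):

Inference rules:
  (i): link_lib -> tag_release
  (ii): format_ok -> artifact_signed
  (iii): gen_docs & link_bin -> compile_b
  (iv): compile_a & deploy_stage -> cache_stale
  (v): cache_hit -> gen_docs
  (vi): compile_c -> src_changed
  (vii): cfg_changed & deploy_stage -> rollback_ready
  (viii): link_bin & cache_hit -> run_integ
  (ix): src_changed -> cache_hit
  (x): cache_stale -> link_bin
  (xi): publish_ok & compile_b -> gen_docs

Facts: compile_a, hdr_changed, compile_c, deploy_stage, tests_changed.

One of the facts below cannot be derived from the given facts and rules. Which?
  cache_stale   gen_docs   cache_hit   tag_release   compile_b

tag_release

Round 1 fires (iv), (vi), giving cache_stale, src_changed.
Round 2 fires (ix), (x), giving cache_hit, link_bin.
Round 3 fires (v), (viii), giving gen_docs, run_integ.
Round 4 fires (iii), giving compile_b.
Derived: gen_docs (round 3), cache_hit (round 2), compile_b (round 4), cache_stale (round 1). tag_release never appears in any round.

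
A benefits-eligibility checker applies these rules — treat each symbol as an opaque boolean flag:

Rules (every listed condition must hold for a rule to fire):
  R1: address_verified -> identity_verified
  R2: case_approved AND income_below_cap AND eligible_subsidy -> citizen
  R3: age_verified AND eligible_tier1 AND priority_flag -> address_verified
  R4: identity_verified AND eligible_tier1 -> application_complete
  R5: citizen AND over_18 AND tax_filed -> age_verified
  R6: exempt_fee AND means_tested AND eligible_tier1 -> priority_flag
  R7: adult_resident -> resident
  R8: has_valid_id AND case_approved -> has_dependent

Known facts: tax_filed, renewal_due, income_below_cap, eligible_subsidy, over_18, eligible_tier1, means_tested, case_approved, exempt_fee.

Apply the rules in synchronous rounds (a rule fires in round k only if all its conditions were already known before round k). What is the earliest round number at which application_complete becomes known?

5

Round 1 fires R2, R6, giving citizen, priority_flag.
Round 2 fires R5, giving age_verified.
Round 3 fires R3, giving address_verified.
Round 4 fires R1, giving identity_verified.
Round 5 fires R4, giving application_complete.
application_complete first appears in round 5.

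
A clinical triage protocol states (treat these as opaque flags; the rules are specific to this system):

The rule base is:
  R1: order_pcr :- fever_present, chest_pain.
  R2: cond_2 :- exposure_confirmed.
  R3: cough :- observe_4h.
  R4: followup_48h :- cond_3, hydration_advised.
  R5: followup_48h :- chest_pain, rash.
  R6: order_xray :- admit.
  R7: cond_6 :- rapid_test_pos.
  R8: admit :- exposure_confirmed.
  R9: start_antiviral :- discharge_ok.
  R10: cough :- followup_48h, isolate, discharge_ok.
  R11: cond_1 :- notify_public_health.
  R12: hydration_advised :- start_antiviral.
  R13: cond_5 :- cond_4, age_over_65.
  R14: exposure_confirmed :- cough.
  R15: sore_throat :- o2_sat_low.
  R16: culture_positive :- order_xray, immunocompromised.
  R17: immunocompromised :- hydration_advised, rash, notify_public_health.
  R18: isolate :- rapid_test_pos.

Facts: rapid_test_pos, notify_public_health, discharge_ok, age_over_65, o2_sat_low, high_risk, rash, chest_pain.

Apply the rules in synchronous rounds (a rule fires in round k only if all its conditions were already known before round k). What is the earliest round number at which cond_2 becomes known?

4

Round 1 fires R5, R7, R9, R11, R15, R18, giving followup_48h, cond_6, start_antiviral, cond_1, sore_throat, isolate.
Round 2 fires R10, R12, giving cough, hydration_advised.
Round 3 fires R14, R17, giving exposure_confirmed, immunocompromised.
Round 4 fires R2, R8, giving cond_2, admit.
cond_2 first appears in round 4.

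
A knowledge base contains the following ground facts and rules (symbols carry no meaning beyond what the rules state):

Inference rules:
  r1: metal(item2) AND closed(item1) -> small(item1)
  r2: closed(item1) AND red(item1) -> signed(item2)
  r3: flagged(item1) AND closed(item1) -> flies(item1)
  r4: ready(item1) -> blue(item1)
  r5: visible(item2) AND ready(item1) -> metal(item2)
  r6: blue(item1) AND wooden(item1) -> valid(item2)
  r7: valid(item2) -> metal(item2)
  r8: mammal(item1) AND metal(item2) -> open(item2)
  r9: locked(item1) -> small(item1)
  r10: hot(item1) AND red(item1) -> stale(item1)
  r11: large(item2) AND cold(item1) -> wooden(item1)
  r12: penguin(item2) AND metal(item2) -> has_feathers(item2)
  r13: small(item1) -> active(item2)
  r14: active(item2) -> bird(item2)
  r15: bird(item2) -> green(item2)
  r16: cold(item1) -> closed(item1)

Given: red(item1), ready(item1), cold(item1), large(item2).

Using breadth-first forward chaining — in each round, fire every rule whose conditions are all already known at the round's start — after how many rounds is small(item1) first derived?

Round 1 fires r4, r11, r16, giving blue(item1), wooden(item1), closed(item1).
Round 2 fires r2, r6, giving signed(item2), valid(item2).
Round 3 fires r7, giving metal(item2).
Round 4 fires r1, giving small(item1).
small(item1) first appears in round 4.

4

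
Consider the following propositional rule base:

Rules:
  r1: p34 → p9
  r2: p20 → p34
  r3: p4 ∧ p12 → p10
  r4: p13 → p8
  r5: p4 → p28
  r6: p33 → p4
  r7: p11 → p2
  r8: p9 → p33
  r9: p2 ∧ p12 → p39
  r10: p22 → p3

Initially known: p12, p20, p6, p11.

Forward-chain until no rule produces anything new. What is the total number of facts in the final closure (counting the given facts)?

Round 1 — r2, r7, derive p34, p2.
Round 2 — r1, r9, derive p9, p39.
Round 3 — r8, derive p33.
Round 4 — r6, derive p4.
Round 5 — r3, r5, derive p10, p28.
Closure: {p10, p11, p12, p2, p20, p28, p33, p34, p39, p4, p6, p9} — 12 facts.

12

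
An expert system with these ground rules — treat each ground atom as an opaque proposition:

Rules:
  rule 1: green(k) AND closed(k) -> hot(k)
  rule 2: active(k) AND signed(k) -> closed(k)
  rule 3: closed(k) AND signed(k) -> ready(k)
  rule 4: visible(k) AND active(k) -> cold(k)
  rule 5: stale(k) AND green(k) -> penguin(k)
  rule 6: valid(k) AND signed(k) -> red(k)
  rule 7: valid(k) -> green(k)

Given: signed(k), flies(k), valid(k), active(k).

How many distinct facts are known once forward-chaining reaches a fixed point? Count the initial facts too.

9

Round 1: rule 2 [active(k) AND signed(k) -> closed(k)]; rule 6 [valid(k) AND signed(k) -> red(k)]; rule 7 [valid(k) -> green(k)]. Adds closed(k), red(k), green(k).
Round 2: rule 1 [green(k) AND closed(k) -> hot(k)]; rule 3 [closed(k) AND signed(k) -> ready(k)]. Adds hot(k), ready(k).
Closure: {active(k), closed(k), flies(k), green(k), hot(k), ready(k), red(k), signed(k), valid(k)} — 9 facts.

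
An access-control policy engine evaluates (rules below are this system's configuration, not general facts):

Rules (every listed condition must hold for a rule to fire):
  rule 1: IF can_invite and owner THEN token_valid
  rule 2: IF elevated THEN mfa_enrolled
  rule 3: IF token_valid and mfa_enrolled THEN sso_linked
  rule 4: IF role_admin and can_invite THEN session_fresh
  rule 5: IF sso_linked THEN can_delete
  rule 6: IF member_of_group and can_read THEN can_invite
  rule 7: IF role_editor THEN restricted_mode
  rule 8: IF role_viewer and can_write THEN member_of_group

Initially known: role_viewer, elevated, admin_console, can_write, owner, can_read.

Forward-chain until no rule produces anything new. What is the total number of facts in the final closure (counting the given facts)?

Round 1: rule 2 [IF elevated THEN mfa_enrolled]; rule 8 [IF role_viewer and can_write THEN member_of_group]. Adds mfa_enrolled, member_of_group.
Round 2: rule 6 [IF member_of_group and can_read THEN can_invite]. Adds can_invite.
Round 3: rule 1 [IF can_invite and owner THEN token_valid]. Adds token_valid.
Round 4: rule 3 [IF token_valid and mfa_enrolled THEN sso_linked]. Adds sso_linked.
Round 5: rule 5 [IF sso_linked THEN can_delete]. Adds can_delete.
Closure: {admin_console, can_delete, can_invite, can_read, can_write, elevated, member_of_group, mfa_enrolled, owner, role_viewer, sso_linked, token_valid} — 12 facts.

12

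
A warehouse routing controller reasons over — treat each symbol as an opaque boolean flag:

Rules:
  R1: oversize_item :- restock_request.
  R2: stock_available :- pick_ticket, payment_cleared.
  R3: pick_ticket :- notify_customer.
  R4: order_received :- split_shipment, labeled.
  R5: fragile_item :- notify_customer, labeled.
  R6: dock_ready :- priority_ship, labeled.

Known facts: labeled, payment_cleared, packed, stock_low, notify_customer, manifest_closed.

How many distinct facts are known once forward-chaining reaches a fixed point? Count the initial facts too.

9

Round 1: R3 [pick_ticket :- notify_customer.]; R5 [fragile_item :- notify_customer, labeled.]. New: pick_ticket, fragile_item.
Round 2: R2 [stock_available :- pick_ticket, payment_cleared.]. New: stock_available.
Closure: {fragile_item, labeled, manifest_closed, notify_customer, packed, payment_cleared, pick_ticket, stock_available, stock_low} — 9 facts.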